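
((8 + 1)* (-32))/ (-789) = 96/ 263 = 0.37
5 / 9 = 0.56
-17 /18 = -0.94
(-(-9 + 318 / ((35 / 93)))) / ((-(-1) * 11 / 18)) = -1367.95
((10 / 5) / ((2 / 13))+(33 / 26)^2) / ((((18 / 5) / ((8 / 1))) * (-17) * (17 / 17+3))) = -2905 / 6084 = -0.48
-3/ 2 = -1.50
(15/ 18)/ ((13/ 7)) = 35/ 78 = 0.45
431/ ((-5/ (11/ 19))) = -4741/ 95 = -49.91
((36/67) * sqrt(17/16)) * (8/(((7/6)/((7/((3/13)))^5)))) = 14263591888 * sqrt(17)/603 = 97529512.36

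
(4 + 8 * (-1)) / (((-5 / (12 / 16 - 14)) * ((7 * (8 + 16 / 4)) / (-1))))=53 / 420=0.13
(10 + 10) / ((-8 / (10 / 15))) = -5 / 3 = -1.67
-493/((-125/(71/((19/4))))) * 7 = 980084/2375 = 412.67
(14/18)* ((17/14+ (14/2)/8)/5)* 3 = 39/40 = 0.98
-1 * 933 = -933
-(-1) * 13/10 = 13/10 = 1.30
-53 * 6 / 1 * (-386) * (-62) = -7610376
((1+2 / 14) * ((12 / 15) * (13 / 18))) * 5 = 208 / 63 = 3.30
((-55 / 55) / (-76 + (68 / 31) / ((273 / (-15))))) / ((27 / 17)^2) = 815269 / 156542544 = 0.01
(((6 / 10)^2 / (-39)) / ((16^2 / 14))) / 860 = -21 / 35776000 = -0.00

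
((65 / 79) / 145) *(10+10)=260 / 2291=0.11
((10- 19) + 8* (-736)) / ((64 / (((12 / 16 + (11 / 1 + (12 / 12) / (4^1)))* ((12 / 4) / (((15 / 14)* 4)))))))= -123837 / 160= -773.98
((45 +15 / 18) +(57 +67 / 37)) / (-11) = -23231 / 2442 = -9.51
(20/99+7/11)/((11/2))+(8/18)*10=5006/1089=4.60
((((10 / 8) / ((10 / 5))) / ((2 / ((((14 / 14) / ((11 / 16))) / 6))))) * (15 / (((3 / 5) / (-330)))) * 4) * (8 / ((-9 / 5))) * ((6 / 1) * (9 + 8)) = 3400000 / 3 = 1133333.33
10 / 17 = 0.59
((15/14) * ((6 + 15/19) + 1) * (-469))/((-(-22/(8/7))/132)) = -26840.30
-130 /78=-5 /3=-1.67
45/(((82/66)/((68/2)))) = 50490/41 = 1231.46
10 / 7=1.43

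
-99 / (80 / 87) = -8613 / 80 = -107.66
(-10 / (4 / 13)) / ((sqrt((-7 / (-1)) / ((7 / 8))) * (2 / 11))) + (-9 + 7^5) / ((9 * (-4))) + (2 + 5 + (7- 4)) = -8219 / 18- 715 * sqrt(2) / 16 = -519.81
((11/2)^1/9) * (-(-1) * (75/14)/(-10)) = -55/168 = -0.33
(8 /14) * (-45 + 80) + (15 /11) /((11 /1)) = 2435 /121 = 20.12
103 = 103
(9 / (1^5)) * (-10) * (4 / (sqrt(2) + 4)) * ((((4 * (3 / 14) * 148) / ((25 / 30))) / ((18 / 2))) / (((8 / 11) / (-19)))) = 2227104 / 49 - 556776 * sqrt(2) / 49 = 29381.71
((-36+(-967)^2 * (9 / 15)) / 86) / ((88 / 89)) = 249652743 / 37840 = 6597.59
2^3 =8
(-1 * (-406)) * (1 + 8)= 3654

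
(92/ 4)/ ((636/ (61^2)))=85583/ 636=134.56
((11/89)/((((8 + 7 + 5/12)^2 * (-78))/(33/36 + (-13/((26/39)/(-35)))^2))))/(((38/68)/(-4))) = 880228448/39598325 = 22.23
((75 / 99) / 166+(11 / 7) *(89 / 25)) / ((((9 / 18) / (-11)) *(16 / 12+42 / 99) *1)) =-59040707 / 842450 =-70.08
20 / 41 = 0.49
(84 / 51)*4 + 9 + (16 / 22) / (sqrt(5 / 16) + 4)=740369 / 46937 - 32*sqrt(5) / 2761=15.75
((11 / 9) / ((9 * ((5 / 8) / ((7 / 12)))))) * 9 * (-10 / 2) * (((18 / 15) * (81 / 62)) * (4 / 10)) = -2772 / 775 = -3.58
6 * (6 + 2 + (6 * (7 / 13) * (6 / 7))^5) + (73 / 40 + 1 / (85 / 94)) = 259560988549 / 252479240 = 1028.05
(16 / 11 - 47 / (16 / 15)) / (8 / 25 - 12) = 187475 / 51392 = 3.65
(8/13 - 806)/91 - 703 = -842119/1183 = -711.85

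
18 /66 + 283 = 3116 /11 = 283.27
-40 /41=-0.98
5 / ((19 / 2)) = 10 / 19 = 0.53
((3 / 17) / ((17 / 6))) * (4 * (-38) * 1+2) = -2700 / 289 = -9.34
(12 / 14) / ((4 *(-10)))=-0.02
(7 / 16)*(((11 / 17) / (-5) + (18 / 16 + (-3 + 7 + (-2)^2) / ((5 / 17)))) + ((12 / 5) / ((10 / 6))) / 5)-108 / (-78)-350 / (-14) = 137360111 / 3536000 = 38.85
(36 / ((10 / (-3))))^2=2916 / 25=116.64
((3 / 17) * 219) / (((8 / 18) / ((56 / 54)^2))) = 14308 / 153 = 93.52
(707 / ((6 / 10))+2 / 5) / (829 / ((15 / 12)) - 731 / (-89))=1.76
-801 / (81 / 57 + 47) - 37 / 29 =-475391 / 26680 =-17.82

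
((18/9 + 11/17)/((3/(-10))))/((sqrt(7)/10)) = -1500 * sqrt(7)/119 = -33.35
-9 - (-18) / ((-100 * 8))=-3609 / 400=-9.02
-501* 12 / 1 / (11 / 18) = -108216 / 11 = -9837.82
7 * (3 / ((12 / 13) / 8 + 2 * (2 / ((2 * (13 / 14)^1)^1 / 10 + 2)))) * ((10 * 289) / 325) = 95.99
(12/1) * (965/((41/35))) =405300/41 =9885.37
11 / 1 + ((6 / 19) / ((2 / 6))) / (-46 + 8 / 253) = 1213058 / 110485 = 10.98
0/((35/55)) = 0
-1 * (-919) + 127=1046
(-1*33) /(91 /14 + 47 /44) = -484 /111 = -4.36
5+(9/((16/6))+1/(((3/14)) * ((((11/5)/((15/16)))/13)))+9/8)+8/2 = 3463/88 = 39.35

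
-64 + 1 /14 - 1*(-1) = -881 /14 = -62.93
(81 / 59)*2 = 162 / 59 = 2.75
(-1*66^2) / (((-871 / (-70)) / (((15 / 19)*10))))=-45738000 / 16549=-2763.79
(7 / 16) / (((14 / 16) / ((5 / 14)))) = 5 / 28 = 0.18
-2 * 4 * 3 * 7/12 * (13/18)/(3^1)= -91/27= -3.37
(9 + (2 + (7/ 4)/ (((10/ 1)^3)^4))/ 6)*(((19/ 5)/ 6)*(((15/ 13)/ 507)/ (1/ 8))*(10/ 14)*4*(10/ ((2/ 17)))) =3445333333333441/ 131820000000000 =26.14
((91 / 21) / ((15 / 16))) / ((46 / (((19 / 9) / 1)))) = 1976 / 9315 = 0.21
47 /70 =0.67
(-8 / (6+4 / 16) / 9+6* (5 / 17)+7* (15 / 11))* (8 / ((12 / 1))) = 939782 / 126225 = 7.45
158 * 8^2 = 10112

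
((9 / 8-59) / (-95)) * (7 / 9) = 3241 / 6840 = 0.47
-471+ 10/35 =-3295/7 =-470.71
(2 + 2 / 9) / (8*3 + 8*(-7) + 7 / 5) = -100 / 1377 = -0.07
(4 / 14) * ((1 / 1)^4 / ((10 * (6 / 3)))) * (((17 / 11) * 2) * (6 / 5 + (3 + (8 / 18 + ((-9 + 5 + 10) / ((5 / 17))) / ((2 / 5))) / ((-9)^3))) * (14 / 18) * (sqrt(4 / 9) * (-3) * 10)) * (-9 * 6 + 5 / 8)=491673847 / 3247695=151.39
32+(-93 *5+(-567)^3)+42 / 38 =-3463409203 / 19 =-182284694.89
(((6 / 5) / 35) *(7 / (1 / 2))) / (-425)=-12 / 10625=-0.00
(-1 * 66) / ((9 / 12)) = -88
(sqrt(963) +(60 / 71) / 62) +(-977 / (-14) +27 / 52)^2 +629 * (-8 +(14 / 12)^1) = 3 * sqrt(107) +563970129011 / 874871088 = 675.66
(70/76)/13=35/494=0.07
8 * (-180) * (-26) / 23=1627.83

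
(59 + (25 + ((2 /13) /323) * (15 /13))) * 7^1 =32097366 /54587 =588.00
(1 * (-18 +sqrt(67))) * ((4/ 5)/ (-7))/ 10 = 36/ 175 -2 * sqrt(67)/ 175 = 0.11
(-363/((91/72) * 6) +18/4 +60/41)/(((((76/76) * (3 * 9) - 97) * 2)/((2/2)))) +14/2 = 7625453/1044680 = 7.30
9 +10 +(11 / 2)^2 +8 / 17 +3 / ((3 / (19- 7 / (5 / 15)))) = 3245 / 68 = 47.72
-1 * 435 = -435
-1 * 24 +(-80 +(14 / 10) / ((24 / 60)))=-201 / 2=-100.50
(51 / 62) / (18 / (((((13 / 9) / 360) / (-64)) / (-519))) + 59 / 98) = 32487 / 5885083354337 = 0.00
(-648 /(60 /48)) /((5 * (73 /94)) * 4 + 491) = -121824 /119035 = -1.02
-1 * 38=-38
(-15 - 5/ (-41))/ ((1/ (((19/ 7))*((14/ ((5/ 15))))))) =-69540/ 41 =-1696.10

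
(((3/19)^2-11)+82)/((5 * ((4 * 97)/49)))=62818/35017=1.79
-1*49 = -49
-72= -72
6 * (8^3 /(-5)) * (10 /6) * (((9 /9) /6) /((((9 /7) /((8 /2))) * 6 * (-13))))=7168 /1053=6.81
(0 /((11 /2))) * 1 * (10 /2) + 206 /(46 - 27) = 206 /19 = 10.84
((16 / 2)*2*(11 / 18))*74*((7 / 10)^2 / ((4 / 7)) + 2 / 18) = 1419209 / 2025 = 700.84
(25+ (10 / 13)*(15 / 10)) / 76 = 85 / 247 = 0.34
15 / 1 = 15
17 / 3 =5.67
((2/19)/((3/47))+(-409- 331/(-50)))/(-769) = 1142083/2191650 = 0.52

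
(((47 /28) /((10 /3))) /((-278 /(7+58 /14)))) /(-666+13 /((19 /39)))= 34827 /1103109560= 0.00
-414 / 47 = -8.81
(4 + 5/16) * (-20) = -86.25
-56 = -56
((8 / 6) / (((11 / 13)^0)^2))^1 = 4 / 3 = 1.33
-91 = -91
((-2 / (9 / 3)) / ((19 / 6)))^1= -4 / 19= -0.21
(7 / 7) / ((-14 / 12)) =-6 / 7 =-0.86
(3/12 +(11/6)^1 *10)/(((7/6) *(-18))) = -223/252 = -0.88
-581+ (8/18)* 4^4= -4205/9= -467.22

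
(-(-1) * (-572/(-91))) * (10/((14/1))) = 220/49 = 4.49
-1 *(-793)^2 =-628849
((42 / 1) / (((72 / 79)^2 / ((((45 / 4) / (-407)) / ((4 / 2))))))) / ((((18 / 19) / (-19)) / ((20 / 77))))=56325025 / 15472512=3.64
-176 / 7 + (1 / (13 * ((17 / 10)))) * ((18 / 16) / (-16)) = -2489659 / 99008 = -25.15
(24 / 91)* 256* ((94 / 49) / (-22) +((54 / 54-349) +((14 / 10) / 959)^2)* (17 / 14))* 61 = -40062743411715072 / 23015017025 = -1740721.87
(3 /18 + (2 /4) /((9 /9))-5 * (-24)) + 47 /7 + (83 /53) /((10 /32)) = 736763 /5565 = 132.39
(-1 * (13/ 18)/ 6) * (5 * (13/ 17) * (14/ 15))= -1183/ 2754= -0.43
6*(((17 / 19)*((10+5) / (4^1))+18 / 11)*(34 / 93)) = 70941 / 6479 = 10.95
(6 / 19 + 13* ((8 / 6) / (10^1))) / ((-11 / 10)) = -1168 / 627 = -1.86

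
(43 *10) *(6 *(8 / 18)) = 1146.67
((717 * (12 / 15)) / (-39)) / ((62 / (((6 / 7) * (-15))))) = 8604 / 2821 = 3.05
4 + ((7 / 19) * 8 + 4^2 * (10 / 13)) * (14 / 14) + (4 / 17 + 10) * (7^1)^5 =722412098 / 4199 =172043.84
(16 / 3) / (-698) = -8 / 1047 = -0.01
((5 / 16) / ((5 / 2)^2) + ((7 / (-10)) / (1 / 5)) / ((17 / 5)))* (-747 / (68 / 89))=22138839 / 23120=957.56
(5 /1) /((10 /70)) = 35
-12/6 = -2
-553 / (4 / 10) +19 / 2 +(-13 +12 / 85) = -117798 / 85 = -1385.86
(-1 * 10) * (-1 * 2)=20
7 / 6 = 1.17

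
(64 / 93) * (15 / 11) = 320 / 341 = 0.94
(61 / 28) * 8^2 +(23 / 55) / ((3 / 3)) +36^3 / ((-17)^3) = 246558273 / 1891505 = 130.35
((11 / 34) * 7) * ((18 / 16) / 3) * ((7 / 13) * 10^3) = 202125 / 442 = 457.30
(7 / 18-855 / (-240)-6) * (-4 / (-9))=-295 / 324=-0.91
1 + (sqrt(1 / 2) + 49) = 50.71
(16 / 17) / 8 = 2 / 17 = 0.12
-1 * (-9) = 9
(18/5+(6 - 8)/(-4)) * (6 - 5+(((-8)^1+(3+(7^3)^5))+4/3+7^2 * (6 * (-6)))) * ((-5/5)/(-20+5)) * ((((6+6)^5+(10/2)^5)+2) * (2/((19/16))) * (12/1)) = 495600756394940277056/75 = 6608010085265870360.75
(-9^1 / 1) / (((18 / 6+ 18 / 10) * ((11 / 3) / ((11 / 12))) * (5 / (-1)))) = 3 / 32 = 0.09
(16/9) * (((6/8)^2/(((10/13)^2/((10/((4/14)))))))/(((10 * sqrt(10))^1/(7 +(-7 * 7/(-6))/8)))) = 91091 * sqrt(10)/19200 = 15.00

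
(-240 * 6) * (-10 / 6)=2400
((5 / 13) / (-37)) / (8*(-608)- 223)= 5 / 2446847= 0.00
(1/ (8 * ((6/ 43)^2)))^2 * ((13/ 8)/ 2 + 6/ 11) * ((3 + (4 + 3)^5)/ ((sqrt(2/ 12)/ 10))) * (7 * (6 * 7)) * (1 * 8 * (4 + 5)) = 1682579236924775 * sqrt(6)/ 8448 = 487862284832.76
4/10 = 2/5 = 0.40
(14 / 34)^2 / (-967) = -49 / 279463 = -0.00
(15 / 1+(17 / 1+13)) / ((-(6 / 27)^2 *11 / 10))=-18225 / 22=-828.41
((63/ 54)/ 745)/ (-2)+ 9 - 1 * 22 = -116227/ 8940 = -13.00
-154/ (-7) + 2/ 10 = 111/ 5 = 22.20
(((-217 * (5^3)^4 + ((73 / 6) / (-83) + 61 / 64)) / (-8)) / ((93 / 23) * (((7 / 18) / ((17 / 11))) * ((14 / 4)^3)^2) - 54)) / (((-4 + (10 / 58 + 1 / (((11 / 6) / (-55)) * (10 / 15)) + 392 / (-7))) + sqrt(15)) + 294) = 18886.03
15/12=5/4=1.25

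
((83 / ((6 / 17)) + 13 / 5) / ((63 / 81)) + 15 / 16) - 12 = 23571 / 80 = 294.64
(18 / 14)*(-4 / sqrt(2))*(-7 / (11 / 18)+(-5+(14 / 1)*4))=-7830*sqrt(2) / 77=-143.81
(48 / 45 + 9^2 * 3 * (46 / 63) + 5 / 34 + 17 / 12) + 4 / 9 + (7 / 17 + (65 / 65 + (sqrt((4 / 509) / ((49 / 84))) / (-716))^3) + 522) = 15077863 / 21420 - 3 * sqrt(10689) / 72809950809491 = 703.92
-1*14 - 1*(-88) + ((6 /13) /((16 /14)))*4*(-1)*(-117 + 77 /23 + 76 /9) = 218824 /897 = 243.95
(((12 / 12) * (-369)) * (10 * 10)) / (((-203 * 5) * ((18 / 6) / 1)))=2460 / 203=12.12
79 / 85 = 0.93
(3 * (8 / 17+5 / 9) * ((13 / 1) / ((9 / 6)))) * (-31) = -126542 / 153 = -827.07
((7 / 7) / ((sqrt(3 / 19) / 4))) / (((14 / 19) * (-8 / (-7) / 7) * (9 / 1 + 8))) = 133 * sqrt(57) / 204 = 4.92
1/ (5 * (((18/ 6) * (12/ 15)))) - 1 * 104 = -1247/ 12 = -103.92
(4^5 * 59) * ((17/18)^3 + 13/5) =758077312/3645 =207977.31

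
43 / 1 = 43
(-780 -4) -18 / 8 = -3145 / 4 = -786.25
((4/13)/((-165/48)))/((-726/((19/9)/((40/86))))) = 6536/11679525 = 0.00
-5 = -5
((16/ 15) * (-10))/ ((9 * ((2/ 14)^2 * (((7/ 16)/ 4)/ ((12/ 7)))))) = -8192/ 9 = -910.22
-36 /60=-3 /5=-0.60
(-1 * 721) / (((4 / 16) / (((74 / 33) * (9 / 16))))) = -80031 / 22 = -3637.77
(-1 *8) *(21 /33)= -56 /11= -5.09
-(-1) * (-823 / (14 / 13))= -764.21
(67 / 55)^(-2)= 3025 / 4489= 0.67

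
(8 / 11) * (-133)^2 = 141512 / 11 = 12864.73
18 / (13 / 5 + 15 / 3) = 45 / 19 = 2.37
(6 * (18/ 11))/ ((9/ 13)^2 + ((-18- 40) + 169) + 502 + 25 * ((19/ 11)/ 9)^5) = 15779518537068/ 985977925453597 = 0.02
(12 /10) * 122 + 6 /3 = 742 /5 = 148.40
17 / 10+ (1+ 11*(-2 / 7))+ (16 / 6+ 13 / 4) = 2299 / 420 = 5.47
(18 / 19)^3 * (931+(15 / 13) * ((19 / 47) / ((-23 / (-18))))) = 4017472344 / 5073133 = 791.91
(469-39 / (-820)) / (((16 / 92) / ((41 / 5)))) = 8846237 / 400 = 22115.59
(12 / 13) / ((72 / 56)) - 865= -33707 / 39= -864.28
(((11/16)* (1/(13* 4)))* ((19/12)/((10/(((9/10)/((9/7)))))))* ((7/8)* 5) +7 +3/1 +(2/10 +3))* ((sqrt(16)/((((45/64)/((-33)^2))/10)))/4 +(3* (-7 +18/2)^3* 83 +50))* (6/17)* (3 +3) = 110946225291/226304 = 490253.05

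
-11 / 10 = -1.10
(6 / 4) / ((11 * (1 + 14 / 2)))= 3 / 176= 0.02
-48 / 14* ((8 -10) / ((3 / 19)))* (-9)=-2736 / 7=-390.86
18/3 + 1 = 7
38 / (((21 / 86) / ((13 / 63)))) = 42484 / 1323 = 32.11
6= 6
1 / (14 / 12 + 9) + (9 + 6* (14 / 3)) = 2263 / 61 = 37.10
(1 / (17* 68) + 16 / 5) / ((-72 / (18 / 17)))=-0.05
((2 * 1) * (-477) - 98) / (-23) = 1052 / 23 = 45.74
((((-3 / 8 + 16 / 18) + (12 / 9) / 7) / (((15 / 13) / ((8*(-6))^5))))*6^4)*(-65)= 91721784360960 / 7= 13103112051565.71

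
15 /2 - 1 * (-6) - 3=21 /2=10.50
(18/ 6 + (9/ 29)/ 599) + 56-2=990156/ 17371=57.00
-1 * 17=-17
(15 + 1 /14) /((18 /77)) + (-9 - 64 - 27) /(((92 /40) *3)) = 41383 /828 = 49.98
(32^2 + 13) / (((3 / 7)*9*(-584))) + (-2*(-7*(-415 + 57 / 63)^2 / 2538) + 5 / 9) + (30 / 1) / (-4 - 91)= 838888446407 / 887091912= 945.66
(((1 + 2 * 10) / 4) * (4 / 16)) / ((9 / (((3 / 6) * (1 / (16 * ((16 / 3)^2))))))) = 21 / 131072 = 0.00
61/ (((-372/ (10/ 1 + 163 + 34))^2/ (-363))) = -105422823/ 15376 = -6856.32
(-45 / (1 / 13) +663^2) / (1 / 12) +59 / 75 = 395085659 / 75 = 5267808.79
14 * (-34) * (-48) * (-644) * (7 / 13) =-102998784 / 13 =-7922983.38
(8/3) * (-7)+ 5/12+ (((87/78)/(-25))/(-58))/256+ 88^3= 226787808001/332800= 681453.75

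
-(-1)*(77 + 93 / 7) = 632 / 7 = 90.29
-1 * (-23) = 23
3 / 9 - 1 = -2 / 3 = -0.67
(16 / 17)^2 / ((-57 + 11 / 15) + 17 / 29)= -111360 / 6999869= -0.02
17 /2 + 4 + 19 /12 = 169 /12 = 14.08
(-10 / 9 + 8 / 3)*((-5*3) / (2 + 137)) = -70 / 417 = -0.17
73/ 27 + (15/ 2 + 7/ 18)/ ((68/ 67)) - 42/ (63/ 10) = 6995/ 1836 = 3.81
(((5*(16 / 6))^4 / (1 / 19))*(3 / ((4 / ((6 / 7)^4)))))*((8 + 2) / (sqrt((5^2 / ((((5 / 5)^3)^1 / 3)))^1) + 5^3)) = 14592000000 / 746711 - 583680000*sqrt(3) / 746711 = 18187.81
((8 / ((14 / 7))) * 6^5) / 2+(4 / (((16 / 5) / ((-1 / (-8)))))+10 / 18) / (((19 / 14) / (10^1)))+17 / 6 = 15560.08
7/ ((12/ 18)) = 21/ 2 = 10.50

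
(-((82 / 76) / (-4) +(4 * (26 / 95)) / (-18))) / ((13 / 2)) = 119 / 2340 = 0.05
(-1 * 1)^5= -1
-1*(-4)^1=4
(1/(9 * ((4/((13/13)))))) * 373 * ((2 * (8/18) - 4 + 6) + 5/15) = 10817/324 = 33.39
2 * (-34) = -68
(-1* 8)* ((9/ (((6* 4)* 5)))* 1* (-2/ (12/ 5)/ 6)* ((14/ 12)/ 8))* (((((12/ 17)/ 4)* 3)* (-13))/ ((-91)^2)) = -1/ 99008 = -0.00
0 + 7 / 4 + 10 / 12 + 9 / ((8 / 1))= 89 / 24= 3.71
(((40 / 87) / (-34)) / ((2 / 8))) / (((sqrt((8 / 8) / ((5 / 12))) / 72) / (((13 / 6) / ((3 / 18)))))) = -4160 *sqrt(15) / 493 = -32.68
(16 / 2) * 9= 72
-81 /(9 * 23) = -0.39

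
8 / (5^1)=8 / 5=1.60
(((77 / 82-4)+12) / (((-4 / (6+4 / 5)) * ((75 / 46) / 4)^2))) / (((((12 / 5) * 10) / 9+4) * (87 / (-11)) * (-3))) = -290042236 / 501609375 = -0.58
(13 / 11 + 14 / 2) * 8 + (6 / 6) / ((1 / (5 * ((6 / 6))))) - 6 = 709 / 11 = 64.45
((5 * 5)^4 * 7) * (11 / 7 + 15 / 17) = 114062500 / 17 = 6709558.82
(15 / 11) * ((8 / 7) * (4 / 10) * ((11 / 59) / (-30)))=-8 / 2065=-0.00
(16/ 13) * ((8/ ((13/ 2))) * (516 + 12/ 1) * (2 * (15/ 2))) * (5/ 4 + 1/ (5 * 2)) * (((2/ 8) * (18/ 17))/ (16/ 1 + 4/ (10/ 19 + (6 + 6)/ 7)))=917630208/ 3806725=241.06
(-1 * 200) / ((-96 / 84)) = 175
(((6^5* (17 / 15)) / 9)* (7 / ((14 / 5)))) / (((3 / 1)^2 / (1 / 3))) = 272 / 3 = 90.67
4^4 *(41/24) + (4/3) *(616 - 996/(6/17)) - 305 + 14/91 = -36515/13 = -2808.85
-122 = -122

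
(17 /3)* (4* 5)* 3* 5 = 1700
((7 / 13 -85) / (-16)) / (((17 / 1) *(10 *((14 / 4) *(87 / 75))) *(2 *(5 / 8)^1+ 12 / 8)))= 2745 / 986986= 0.00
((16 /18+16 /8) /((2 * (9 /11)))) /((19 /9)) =143 /171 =0.84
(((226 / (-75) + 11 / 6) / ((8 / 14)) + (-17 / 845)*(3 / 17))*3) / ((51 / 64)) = -559336 / 71825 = -7.79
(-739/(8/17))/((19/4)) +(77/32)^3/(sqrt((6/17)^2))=-1087532993/3735552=-291.13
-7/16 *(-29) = 203/16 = 12.69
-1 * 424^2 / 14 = -89888 / 7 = -12841.14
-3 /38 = -0.08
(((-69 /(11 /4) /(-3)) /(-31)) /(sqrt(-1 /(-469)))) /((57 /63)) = -1932 * sqrt(469) /6479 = -6.46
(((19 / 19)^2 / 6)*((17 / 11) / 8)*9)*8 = 51 / 22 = 2.32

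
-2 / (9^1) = -2 / 9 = -0.22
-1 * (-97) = 97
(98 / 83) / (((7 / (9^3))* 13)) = 10206 / 1079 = 9.46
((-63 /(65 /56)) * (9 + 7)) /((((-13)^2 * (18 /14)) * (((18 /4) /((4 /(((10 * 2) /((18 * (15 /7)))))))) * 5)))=-75264 /54925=-1.37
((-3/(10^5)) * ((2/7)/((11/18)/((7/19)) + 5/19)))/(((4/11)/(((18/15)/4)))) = -0.00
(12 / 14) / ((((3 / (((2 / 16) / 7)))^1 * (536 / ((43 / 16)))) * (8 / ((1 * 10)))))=215 / 6723584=0.00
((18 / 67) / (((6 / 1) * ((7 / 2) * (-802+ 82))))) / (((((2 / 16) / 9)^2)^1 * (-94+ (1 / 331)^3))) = 2611057752 / 2664608611595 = 0.00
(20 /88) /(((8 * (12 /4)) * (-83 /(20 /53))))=-25 /580668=-0.00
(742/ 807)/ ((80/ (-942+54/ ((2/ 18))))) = -7049/ 1345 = -5.24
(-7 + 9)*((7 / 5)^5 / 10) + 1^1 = 2.08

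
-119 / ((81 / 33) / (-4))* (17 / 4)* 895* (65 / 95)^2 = 3365877515 / 9747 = 345324.46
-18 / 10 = -9 / 5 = -1.80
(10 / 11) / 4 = 5 / 22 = 0.23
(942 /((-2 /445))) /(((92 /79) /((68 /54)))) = -93828695 /414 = -226639.36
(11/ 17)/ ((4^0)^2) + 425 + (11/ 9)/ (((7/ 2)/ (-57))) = 144850/ 357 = 405.74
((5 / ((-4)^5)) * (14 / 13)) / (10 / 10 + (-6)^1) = 7 / 6656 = 0.00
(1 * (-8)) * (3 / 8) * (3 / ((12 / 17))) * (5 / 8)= -255 / 32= -7.97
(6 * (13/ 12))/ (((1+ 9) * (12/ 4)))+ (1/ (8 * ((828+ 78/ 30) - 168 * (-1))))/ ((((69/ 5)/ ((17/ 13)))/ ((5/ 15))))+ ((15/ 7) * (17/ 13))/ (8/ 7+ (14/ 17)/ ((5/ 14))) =3503215433/ 3403827960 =1.03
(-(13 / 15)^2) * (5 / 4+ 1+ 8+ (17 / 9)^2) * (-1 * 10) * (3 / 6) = 756613 / 14580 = 51.89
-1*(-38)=38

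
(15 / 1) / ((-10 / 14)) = -21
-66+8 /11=-718 /11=-65.27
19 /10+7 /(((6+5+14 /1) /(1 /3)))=299 /150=1.99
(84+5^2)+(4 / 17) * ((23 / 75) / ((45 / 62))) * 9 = 700579 / 6375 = 109.89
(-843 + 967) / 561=124 / 561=0.22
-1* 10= -10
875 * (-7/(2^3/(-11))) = 67375/8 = 8421.88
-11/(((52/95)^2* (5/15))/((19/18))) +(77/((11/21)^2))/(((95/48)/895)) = 429923107871/3390816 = 126790.46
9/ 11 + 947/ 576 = 2.46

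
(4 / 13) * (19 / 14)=0.42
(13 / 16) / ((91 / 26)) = 13 / 56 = 0.23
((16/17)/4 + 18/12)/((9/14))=2.70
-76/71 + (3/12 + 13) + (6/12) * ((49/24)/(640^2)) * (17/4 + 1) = 22668926753/1861222400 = 12.18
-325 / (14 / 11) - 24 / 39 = -46587 / 182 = -255.97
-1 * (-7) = 7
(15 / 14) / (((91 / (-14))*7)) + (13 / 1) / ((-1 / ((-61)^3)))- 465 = 1879333441 / 637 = 2950287.98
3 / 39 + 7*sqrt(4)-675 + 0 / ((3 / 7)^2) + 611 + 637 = 7632 / 13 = 587.08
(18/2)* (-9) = -81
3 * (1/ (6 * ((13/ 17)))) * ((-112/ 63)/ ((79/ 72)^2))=-78336/ 81133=-0.97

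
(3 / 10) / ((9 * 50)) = 1 / 1500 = 0.00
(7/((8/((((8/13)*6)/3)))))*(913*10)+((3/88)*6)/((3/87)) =5627473/572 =9838.24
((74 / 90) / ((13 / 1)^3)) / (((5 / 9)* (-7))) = -0.00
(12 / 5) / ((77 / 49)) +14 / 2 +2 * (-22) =-1951 / 55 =-35.47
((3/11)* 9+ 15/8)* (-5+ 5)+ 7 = 7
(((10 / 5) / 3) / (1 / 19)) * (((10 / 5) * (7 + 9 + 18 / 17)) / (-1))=-432.16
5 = 5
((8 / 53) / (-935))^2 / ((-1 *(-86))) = 32 / 105595015075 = 0.00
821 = 821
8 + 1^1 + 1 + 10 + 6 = 26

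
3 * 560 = 1680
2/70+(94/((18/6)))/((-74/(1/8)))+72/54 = 13561/10360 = 1.31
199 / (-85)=-199 / 85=-2.34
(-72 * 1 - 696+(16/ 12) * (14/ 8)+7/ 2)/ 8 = -4573/ 48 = -95.27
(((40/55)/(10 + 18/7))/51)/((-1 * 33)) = -7/203643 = -0.00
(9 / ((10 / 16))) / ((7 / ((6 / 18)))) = 24 / 35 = 0.69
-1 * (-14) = 14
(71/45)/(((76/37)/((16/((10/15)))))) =18.44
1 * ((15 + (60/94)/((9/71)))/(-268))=-2825/37788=-0.07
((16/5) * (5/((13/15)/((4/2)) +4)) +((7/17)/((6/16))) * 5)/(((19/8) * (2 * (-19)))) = -246880/2448663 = -0.10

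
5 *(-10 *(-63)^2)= -198450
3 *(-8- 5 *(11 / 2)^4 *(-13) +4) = 2854803 / 16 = 178425.19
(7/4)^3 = 343/64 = 5.36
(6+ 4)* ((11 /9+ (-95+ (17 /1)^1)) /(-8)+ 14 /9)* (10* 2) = 20075 /9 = 2230.56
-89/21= -4.24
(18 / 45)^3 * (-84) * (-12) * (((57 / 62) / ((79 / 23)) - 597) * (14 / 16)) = -2062324152 / 61225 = -33684.35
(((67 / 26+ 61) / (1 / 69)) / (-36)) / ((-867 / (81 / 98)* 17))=342171 / 50073296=0.01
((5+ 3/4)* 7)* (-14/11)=-1127/22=-51.23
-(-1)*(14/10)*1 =7/5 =1.40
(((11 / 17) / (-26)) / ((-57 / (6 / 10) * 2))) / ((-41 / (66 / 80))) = -363 / 137727200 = -0.00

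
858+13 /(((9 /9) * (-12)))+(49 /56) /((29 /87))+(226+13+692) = 1790.54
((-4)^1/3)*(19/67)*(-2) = 152/201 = 0.76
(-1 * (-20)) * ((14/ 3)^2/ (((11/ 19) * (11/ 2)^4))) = 1191680/ 1449459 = 0.82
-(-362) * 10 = 3620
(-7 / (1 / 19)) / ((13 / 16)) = -2128 / 13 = -163.69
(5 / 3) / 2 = 0.83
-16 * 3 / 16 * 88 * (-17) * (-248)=-1113024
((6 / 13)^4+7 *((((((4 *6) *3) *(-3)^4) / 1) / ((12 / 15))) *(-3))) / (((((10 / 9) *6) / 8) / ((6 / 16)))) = -19675809873 / 285610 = -68890.48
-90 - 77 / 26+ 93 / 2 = -604 / 13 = -46.46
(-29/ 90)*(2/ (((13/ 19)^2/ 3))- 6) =-1856/ 845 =-2.20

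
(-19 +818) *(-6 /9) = -1598 /3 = -532.67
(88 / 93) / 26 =44 / 1209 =0.04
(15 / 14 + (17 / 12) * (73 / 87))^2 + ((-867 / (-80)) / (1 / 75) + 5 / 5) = 21867992399 / 26703432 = 818.92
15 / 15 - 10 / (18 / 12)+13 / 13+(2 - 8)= -32 / 3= -10.67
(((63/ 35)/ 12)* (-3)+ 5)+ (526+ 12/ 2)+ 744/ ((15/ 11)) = 21643/ 20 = 1082.15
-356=-356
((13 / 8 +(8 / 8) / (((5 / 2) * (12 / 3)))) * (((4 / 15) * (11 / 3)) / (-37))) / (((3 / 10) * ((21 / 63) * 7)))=-253 / 3885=-0.07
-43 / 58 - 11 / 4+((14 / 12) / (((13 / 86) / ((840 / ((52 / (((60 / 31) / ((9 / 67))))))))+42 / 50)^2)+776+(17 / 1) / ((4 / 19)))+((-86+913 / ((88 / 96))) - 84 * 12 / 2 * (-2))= 22187960937457256999 / 8001689521024974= 2772.91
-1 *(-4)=4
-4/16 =-1/4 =-0.25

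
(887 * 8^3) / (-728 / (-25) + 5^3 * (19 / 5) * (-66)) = -5676800 / 391511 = -14.50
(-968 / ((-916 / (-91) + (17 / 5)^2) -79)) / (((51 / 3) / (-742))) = -74274200 / 100861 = -736.40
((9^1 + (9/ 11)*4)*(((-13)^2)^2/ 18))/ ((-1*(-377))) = 32955/ 638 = 51.65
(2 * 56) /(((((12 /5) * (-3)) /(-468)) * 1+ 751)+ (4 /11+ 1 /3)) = 0.15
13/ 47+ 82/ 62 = 1.60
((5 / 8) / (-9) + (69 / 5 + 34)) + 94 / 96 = 35071 / 720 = 48.71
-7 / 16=-0.44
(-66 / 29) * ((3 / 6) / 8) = -33 / 232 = -0.14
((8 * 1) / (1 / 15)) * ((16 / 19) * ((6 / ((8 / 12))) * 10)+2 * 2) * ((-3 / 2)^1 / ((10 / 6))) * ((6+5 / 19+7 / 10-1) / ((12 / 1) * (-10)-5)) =92751912 / 225625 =411.09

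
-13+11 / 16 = -197 / 16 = -12.31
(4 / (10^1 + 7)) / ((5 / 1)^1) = 0.05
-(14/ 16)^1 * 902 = -3157/ 4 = -789.25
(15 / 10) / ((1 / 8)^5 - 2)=-16384 / 21845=-0.75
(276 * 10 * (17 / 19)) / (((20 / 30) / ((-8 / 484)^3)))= -563040 / 33659659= -0.02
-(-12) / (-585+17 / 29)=-87 / 4237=-0.02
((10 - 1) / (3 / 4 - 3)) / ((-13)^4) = -4 / 28561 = -0.00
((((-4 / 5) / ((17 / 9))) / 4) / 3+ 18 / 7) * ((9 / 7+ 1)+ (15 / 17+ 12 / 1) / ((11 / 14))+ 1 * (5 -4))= 38876367 / 778855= 49.91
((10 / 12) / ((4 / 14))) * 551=19285 / 12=1607.08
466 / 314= 233 / 157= 1.48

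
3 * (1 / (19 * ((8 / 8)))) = 3 / 19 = 0.16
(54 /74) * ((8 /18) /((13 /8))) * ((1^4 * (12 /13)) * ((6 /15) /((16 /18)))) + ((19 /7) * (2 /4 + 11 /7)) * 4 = 34581038 /1531985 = 22.57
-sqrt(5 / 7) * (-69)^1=69 * sqrt(35) / 7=58.32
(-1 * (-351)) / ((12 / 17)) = 1989 / 4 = 497.25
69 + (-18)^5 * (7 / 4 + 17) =-35429331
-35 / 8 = -4.38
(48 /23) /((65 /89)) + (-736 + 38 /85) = -18621454 /25415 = -732.70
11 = 11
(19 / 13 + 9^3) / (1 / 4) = 37984 / 13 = 2921.85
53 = 53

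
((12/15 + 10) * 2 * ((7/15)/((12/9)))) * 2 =378/25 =15.12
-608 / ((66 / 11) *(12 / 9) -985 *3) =608 / 2947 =0.21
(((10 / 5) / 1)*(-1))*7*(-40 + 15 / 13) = 7070 / 13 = 543.85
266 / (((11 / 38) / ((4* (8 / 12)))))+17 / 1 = 81425 / 33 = 2467.42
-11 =-11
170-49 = 121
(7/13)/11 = 7/143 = 0.05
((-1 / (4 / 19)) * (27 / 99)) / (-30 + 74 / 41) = 2337 / 50864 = 0.05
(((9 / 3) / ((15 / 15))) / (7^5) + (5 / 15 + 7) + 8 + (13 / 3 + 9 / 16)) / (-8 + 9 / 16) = -16319741 / 6000099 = -2.72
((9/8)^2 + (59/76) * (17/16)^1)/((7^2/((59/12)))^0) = 1271/608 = 2.09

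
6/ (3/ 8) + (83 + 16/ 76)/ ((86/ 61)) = 75.02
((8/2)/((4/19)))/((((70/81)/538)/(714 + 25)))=305939349/35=8741124.26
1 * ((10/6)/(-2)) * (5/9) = -25/54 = -0.46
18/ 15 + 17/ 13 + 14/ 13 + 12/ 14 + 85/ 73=186208/ 33215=5.61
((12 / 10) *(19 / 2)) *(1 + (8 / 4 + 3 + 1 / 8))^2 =136857 / 320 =427.68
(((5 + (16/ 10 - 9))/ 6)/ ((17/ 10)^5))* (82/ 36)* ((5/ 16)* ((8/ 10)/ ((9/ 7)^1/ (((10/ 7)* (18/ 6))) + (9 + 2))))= -2050000/ 1443994569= -0.00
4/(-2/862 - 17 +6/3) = -862/3233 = -0.27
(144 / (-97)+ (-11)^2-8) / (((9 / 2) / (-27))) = -64902 / 97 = -669.09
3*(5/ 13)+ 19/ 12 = 427/ 156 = 2.74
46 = 46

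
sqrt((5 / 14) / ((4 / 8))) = sqrt(35) / 7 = 0.85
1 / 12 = 0.08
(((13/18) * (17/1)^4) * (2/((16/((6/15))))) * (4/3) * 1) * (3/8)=1085773/720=1508.02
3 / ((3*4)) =1 / 4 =0.25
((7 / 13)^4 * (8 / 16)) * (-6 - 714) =-864360 / 28561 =-30.26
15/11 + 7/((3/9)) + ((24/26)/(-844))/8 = 5398191/241384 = 22.36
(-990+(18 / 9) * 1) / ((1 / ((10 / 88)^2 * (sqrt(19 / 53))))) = -6175 * sqrt(1007) / 25652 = -7.64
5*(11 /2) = 55 /2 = 27.50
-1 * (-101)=101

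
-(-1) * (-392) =-392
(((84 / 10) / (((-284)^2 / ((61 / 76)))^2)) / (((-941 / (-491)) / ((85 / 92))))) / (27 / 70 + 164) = 22828502445 / 9357937004369112436736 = 0.00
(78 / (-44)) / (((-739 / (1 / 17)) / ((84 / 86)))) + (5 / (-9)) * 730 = -21689383979 / 53480691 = -405.56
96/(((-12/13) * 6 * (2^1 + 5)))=-52/21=-2.48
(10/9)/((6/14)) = 70/27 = 2.59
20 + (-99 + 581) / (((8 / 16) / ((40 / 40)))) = 984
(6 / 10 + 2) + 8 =53 / 5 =10.60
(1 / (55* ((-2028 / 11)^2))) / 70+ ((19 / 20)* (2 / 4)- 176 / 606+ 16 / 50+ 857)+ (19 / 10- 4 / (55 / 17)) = 1372430704696169 / 1599256058400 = 858.17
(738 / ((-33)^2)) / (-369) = -2 / 1089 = -0.00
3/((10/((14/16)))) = 21/80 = 0.26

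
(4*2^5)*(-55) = -7040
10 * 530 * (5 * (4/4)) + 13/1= 26513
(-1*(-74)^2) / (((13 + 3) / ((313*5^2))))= -10712425 / 4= -2678106.25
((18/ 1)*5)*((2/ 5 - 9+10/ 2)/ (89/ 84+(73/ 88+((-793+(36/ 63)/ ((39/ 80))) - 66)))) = 7783776/ 20563073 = 0.38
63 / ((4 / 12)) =189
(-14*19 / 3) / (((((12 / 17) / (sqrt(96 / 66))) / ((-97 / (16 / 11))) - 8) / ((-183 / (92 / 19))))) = -658674777431 / 1572473200 +108937887*sqrt(11) / 786236600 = -418.42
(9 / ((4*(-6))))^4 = 81 / 4096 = 0.02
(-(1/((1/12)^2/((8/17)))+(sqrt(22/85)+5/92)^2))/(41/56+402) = -0.17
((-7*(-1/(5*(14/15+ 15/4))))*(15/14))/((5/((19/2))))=171/281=0.61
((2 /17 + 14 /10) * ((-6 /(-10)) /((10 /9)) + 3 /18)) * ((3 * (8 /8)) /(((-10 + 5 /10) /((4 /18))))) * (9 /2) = -13674 /40375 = -0.34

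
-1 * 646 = -646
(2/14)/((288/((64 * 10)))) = 20/63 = 0.32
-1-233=-234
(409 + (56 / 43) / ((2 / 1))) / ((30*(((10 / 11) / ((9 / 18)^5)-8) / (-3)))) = -38753 / 19952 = -1.94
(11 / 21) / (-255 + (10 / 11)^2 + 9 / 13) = -17303 / 8373246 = -0.00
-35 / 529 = -0.07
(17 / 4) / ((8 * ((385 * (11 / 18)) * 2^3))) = 153 / 542080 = 0.00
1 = 1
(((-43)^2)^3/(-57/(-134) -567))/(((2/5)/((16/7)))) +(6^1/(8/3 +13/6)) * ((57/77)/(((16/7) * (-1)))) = -43234077855440951/678126372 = -63755193.19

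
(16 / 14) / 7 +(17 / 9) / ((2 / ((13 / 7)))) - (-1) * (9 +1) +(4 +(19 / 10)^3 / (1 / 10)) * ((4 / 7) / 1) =1177409 / 22050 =53.40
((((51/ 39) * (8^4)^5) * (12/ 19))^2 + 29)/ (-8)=-55317152272585058966764834620626821644077/ 488072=-113338098216216170906679400000000000.00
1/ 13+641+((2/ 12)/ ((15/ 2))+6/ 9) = 375433/ 585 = 641.77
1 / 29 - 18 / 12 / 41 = -5 / 2378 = -0.00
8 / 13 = 0.62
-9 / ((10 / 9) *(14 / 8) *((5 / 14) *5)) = -324 / 125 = -2.59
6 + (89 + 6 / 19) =95.32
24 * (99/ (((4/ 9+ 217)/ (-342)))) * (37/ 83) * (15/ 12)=-17802180/ 8549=-2082.37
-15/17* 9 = -135/17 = -7.94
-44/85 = -0.52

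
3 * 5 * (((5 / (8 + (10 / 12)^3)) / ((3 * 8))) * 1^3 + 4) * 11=1230405 / 1853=664.01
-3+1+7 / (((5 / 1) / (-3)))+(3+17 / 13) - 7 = -578 / 65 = -8.89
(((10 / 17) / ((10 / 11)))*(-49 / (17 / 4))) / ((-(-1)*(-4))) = 539 / 289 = 1.87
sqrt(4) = 2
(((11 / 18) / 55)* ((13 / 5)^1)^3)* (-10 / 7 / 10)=-0.03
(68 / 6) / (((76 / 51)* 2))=289 / 76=3.80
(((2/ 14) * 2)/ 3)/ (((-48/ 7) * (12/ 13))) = -13/ 864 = -0.02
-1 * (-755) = 755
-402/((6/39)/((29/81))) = -25259/27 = -935.52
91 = 91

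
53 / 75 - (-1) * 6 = 503 / 75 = 6.71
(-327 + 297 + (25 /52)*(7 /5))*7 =-205.29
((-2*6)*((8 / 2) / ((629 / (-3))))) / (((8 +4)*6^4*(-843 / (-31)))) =31 / 57266676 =0.00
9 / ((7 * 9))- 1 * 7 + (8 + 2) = 22 / 7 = 3.14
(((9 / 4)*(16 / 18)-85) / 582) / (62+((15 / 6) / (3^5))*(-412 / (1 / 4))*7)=6723 / 2672156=0.00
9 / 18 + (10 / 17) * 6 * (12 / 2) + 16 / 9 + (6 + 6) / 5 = 39557 / 1530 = 25.85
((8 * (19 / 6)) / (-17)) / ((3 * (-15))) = 76 / 2295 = 0.03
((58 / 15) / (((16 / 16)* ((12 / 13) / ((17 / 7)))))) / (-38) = -6409 / 23940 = -0.27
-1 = -1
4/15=0.27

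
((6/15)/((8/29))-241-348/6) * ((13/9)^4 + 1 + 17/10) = -2753866907/1312200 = -2098.66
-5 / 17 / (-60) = 1 / 204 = 0.00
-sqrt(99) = -3*sqrt(11) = -9.95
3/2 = 1.50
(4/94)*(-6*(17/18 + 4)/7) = -178/987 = -0.18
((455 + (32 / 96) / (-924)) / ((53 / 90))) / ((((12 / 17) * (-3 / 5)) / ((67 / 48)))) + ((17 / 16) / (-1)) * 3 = -35959306321 / 14103936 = -2549.59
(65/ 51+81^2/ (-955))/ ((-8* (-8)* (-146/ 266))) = 4530911/ 28443720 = 0.16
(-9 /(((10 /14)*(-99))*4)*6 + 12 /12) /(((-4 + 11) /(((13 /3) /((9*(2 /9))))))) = 1703 /4620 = 0.37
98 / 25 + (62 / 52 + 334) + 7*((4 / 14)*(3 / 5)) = 221203 / 650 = 340.31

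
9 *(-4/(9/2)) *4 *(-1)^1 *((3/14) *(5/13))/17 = 240/1547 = 0.16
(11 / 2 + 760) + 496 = 1261.50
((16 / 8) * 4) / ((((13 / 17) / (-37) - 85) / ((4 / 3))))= -10064 / 80217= -0.13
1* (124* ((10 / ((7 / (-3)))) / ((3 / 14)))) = -2480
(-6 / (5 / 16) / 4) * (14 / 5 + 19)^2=-285144 / 125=-2281.15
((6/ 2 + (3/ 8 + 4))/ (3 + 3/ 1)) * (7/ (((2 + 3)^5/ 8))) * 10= 413/ 1875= 0.22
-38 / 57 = -2 / 3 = -0.67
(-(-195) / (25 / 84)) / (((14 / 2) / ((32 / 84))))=1248 / 35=35.66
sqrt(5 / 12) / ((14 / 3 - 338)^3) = -9 * sqrt(15) / 2000000000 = -0.00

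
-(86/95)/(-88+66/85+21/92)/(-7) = -3128/2104193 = -0.00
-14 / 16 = -7 / 8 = -0.88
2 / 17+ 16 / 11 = 1.57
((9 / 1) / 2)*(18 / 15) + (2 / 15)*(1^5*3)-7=-6 / 5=-1.20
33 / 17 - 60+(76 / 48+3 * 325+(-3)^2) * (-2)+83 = -198515 / 102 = -1946.23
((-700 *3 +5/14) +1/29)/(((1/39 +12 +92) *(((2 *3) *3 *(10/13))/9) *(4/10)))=-432187587/13177136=-32.80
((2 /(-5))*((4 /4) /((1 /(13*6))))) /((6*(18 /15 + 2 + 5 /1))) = -26 /41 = -0.63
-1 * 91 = -91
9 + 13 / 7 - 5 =5.86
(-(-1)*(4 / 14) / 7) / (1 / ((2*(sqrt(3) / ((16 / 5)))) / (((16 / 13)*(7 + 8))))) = 13*sqrt(3) / 9408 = 0.00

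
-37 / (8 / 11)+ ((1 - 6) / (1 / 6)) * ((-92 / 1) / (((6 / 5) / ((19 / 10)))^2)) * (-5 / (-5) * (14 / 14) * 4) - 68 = 661387 / 24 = 27557.79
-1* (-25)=25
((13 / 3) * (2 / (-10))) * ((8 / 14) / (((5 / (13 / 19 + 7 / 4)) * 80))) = -481 / 159600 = -0.00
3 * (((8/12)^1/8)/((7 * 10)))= 1/280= 0.00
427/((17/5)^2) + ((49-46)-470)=-124288/289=-430.06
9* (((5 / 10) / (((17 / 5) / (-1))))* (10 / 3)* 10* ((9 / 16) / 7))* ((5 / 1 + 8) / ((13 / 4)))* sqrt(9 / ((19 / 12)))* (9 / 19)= -91125* sqrt(57) / 42959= -16.01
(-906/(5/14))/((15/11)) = -46508/25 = -1860.32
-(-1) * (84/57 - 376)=-7116/19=-374.53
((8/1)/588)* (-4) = -8/147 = -0.05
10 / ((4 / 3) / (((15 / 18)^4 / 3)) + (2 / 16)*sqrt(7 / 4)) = 8294400000 / 6876972761 - 62500000*sqrt(7) / 6876972761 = 1.18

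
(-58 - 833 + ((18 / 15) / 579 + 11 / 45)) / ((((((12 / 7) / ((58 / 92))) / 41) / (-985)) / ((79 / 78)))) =501037888424353 / 37394136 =13398835.81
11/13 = 0.85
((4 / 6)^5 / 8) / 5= 4 / 1215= 0.00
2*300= 600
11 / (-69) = -11 / 69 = -0.16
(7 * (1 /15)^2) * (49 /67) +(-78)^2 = 91716643 /15075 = 6084.02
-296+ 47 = -249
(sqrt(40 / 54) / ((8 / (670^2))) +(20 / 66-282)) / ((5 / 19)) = 182446.56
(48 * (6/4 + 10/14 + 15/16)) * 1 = 1059/7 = 151.29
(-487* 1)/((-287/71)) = 120.48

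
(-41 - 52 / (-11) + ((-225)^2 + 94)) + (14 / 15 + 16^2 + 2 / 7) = 58835638 / 1155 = 50939.95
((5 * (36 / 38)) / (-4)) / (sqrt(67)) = -45 * sqrt(67) / 2546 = -0.14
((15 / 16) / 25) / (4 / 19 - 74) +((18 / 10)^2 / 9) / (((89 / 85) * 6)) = 0.06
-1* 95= -95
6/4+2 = 7/2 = 3.50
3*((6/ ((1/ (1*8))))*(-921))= -132624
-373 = -373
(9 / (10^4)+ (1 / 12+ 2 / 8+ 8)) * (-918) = -38254131 / 5000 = -7650.83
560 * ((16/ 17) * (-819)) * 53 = -388926720/ 17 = -22878042.35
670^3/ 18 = 150381500/ 9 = 16709055.56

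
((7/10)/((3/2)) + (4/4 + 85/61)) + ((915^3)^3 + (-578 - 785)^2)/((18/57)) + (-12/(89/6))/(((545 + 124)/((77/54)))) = 77558502592698187543870174216887947/54480015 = 1423613825963487483325219000.00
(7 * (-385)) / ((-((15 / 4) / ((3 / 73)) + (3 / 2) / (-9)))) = 32340 / 1093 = 29.59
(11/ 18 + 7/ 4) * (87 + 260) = 29495/ 36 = 819.31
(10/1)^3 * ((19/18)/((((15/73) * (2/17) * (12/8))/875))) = 2063162500/81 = 25471141.98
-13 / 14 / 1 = -13 / 14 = -0.93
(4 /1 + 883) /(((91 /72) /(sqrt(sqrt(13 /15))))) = 21288*13^(1 /4)*15^(3 /4) /455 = 677.14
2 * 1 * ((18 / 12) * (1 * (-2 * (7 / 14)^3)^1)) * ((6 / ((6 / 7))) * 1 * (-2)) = 21 / 2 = 10.50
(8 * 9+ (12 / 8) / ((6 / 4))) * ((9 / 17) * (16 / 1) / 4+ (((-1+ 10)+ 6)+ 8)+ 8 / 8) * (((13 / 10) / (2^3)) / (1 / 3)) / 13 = 24309 / 340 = 71.50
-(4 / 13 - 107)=1387 / 13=106.69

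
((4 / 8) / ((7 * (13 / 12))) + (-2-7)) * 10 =-8130 / 91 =-89.34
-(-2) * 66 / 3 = 44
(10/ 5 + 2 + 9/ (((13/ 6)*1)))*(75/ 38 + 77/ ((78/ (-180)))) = -1432.78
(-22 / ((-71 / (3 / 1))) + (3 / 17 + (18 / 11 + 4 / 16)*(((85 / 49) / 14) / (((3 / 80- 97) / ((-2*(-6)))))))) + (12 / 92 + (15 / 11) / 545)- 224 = -19730485893077929 / 88560936560789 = -222.79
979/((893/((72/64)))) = 8811/7144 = 1.23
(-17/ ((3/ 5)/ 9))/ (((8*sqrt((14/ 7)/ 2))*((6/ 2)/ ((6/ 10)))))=-51/ 8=-6.38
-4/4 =-1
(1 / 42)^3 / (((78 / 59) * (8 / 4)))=59 / 11557728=0.00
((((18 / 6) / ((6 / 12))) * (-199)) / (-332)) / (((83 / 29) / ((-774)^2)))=752780.00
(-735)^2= 540225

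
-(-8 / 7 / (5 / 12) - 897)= 899.74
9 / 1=9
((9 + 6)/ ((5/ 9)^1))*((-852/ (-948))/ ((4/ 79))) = 1917/ 4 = 479.25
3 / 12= 1 / 4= 0.25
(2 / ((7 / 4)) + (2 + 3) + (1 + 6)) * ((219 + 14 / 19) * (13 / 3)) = 4993300 / 399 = 12514.54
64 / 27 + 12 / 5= 644 / 135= 4.77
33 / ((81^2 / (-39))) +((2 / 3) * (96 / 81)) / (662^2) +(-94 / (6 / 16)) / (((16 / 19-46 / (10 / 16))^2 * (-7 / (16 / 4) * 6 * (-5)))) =-2030723808331 / 10305142880256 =-0.20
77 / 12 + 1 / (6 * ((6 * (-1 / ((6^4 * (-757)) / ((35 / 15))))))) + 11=982535 / 84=11696.85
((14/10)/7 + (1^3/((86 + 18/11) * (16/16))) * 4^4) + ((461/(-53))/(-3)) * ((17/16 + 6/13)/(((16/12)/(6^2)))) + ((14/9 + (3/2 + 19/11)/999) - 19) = 15325581798601/145976996880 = 104.99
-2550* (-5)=12750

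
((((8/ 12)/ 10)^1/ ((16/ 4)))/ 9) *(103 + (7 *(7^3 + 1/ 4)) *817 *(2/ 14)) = 374051/ 720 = 519.52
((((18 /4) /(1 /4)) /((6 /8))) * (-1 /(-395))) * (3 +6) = 216 /395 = 0.55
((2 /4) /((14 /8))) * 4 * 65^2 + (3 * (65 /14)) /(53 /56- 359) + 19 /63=6099846029 /1263213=4828.83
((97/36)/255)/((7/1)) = 97/64260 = 0.00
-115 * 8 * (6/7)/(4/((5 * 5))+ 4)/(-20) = 1725/182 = 9.48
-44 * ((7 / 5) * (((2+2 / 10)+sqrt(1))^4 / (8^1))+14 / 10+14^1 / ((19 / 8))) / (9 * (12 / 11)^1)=-184241981 / 1603125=-114.93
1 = 1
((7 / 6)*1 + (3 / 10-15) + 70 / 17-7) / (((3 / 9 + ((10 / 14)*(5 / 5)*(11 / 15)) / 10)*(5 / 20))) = -234416 / 1377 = -170.24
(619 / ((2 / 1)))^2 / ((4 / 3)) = 1149483 / 16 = 71842.69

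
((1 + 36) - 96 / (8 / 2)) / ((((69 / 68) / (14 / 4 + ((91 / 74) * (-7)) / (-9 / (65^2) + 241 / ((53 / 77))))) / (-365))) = -542168217111885 / 33360411824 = -16251.84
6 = 6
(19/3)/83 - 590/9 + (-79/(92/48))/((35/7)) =-6333151/85905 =-73.72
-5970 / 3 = -1990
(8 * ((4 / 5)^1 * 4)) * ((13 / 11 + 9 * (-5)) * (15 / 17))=-185088 / 187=-989.78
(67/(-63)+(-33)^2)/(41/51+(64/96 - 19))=-3910/63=-62.06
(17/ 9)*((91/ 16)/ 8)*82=110.12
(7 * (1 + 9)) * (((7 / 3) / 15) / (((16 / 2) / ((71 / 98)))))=71 / 72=0.99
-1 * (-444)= 444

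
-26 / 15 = -1.73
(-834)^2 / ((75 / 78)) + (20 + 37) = 18085881 / 25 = 723435.24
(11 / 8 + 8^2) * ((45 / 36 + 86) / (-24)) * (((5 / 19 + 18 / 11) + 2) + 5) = -28291685 / 13376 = -2115.11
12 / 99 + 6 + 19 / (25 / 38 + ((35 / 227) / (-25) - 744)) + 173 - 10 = 16263929771 / 96181833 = 169.10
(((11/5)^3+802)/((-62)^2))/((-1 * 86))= -101581/41323000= -0.00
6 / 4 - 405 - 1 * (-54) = -699 / 2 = -349.50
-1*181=-181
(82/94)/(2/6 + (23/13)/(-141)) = 533/196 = 2.72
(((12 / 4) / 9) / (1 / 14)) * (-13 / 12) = -91 / 18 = -5.06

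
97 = 97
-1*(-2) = 2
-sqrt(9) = -3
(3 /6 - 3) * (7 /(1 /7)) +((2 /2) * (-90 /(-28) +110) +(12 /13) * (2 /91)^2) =-999587 /107653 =-9.29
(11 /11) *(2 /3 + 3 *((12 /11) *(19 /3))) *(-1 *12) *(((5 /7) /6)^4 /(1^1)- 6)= 6590351503 /4278582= 1540.31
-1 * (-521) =521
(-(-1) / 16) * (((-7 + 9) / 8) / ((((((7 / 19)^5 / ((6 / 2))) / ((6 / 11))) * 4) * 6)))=7428297 / 47328512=0.16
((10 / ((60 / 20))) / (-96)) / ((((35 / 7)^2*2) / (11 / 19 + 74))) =-1417 / 27360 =-0.05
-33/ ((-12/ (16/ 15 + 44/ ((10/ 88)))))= 16016/ 15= 1067.73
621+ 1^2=622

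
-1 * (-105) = 105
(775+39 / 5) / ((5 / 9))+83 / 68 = 2397443 / 1700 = 1410.26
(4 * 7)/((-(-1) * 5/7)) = 196/5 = 39.20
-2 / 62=-1 / 31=-0.03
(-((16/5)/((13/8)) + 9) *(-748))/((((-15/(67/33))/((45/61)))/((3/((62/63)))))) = -9902466/3965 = -2497.47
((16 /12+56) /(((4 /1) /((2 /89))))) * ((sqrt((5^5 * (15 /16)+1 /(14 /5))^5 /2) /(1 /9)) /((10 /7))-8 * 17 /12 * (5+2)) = -20468 /801+2778460494405 * sqrt(4594310) /8931328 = 666804187.33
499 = 499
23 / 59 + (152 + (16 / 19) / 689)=117702125 / 772369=152.39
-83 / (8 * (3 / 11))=-913 / 24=-38.04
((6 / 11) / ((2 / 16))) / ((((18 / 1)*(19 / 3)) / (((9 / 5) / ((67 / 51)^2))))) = 187272 / 4691005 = 0.04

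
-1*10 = -10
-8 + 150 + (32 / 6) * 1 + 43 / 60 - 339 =-3819 / 20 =-190.95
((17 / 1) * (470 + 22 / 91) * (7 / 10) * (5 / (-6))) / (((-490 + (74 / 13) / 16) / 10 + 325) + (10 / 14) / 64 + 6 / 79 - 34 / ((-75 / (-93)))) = -53638345600 / 2691132411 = -19.93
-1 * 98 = -98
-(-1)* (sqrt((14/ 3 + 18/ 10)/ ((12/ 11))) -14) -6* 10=-74 + sqrt(5335)/ 30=-71.57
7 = 7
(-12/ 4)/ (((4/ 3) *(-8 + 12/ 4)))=9/ 20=0.45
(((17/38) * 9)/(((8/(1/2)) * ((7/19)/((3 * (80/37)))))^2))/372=218025/16636088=0.01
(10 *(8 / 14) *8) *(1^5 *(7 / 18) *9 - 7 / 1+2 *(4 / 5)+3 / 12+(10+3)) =3632 / 7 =518.86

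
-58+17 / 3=-52.33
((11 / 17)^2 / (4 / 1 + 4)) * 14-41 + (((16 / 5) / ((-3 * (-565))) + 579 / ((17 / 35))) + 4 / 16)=2821671124 / 2449275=1152.04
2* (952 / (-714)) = -8 / 3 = -2.67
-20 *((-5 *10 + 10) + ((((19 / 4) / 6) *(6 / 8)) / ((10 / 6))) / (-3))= 6419 / 8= 802.38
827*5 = 4135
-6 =-6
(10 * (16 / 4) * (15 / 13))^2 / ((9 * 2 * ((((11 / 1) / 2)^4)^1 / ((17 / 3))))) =5440000 / 7422987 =0.73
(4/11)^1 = 4/11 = 0.36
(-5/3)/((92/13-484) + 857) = -65/14823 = -0.00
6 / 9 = 2 / 3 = 0.67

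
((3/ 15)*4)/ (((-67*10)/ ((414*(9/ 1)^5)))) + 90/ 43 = -2102229846/ 72025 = -29187.50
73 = 73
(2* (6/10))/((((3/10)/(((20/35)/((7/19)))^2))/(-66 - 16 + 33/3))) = -1640384/2401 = -683.21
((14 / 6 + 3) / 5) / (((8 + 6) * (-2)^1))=-4 / 105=-0.04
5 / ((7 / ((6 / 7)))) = 30 / 49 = 0.61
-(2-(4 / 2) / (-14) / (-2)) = -27 / 14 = -1.93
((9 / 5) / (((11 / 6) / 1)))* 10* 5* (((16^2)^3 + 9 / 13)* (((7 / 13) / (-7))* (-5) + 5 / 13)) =1177760611800 / 1859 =633545245.72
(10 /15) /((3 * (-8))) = -1 /36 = -0.03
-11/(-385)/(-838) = -1/29330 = -0.00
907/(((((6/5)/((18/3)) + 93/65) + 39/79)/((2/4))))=4657445/21818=213.47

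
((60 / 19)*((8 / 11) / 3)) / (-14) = -80 / 1463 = -0.05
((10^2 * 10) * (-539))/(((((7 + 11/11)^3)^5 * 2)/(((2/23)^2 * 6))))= -202125/581641651093504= -0.00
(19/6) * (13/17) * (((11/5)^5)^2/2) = 6406543876447/1992187500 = 3215.83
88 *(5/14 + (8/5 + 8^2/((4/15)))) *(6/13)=4471368/455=9827.18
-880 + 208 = -672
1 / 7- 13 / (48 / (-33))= 1017 / 112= 9.08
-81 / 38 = -2.13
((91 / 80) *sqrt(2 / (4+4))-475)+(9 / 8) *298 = -139.18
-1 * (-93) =93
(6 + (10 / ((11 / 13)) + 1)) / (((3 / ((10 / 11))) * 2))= 2.85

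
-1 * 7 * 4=-28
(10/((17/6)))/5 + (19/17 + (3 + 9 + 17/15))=3814/255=14.96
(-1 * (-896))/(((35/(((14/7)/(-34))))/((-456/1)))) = 58368/85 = 686.68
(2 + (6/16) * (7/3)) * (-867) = -2492.62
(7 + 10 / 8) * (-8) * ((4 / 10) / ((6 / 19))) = -418 / 5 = -83.60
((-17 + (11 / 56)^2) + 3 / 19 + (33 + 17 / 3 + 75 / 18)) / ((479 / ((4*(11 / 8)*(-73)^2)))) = 272747231339 / 171244416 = 1592.74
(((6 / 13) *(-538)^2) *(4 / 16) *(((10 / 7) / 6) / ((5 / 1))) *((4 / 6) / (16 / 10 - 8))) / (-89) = 361805 / 194376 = 1.86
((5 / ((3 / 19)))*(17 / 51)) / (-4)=-95 / 36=-2.64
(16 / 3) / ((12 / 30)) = 40 / 3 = 13.33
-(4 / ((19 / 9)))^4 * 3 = -5038848 / 130321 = -38.66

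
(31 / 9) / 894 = 31 / 8046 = 0.00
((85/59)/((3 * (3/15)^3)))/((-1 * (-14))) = 10625/2478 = 4.29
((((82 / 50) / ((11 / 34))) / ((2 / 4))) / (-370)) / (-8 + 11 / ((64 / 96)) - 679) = 0.00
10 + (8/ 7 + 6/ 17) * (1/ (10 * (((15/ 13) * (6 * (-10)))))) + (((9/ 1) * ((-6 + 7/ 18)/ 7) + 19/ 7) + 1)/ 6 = 1260367/ 133875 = 9.41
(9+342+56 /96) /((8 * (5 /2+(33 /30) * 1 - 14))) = -21095 /4992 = -4.23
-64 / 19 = -3.37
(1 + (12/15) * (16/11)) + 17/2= 1173/110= 10.66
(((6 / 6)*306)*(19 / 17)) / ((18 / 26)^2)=6422 / 9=713.56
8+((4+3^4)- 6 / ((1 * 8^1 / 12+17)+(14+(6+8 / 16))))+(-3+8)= 22406 / 229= 97.84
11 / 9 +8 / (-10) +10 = 10.42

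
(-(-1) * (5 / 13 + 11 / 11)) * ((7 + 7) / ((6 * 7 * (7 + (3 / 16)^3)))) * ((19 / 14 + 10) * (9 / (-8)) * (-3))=6594048 / 2611609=2.52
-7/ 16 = -0.44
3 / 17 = 0.18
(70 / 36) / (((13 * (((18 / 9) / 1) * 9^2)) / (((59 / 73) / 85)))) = 413 / 47043828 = 0.00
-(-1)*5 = 5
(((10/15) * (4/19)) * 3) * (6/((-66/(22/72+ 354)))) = -25510/1881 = -13.56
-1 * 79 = -79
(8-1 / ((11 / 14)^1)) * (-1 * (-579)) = 42846 / 11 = 3895.09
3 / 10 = 0.30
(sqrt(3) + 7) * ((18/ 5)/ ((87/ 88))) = 528 * sqrt(3)/ 145 + 3696/ 145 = 31.80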